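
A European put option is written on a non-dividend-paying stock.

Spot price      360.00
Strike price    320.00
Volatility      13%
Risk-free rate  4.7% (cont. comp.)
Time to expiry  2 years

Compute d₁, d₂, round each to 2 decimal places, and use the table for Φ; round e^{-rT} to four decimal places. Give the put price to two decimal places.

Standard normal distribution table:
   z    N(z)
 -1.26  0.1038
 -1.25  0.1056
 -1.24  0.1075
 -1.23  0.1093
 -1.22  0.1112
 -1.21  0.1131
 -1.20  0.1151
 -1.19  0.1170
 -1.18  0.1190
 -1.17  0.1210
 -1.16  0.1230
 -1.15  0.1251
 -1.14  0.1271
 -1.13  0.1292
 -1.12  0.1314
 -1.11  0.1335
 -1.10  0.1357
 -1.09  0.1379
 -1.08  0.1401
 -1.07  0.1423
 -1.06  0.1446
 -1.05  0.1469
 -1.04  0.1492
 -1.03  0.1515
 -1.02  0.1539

3.42

σ√T = 0.13 × 1.4142 = 0.1838
d₁ = [ln(360/320) + (0.047 + 0.13²/2)·2] / 0.1838 = [0.1178 + 0.1109] / 0.1838 = 1.2439 ≈ 1.24
d₂ = d₁ − σ√T = 1.2439 − 0.1838 = 1.0600 ≈ 1.06
e^(−rT) = e^(−0.047·2) = 0.9103
N(−d₂) = N(-1.06) = 0.1446;  N(−d₁) = N(-1.24) = 0.1075
P = 320·0.9103·0.1446 − 360·0.1075 = 42.1214 − 38.7000 = 3.4214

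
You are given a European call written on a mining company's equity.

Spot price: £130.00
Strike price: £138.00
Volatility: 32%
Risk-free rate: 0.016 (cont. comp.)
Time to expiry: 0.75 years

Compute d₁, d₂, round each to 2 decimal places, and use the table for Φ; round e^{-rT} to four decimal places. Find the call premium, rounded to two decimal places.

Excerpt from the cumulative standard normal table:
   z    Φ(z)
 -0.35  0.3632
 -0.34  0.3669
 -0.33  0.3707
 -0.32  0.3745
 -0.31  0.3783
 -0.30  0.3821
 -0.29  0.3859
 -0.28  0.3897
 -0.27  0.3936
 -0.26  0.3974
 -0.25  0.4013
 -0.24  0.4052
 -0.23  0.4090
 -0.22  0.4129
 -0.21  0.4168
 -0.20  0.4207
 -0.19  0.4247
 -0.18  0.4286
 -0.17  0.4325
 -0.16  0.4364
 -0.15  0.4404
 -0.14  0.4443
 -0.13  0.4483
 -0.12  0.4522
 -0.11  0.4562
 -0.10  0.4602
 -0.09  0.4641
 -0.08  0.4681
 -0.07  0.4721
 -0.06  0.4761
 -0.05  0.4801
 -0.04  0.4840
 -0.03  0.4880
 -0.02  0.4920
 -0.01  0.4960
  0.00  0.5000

σ√T = 0.32 × 0.8660 = 0.2771
ln(S/K) + (r + σ²/2)T = ln(130/138) + (0.016 + 0.32²/2)·0.75 = -0.0597 + 0.0504 = -0.0093
d₁ = -0.0093 / 0.2771 = -0.0336 → -0.03
d₂ = d₁ − σ√T = -0.0336 − 0.2771 = -0.3108 → -0.31
e^(−rT) = e^(−0.016·0.75) = 0.9881
N(d₁) = N(-0.03) = 0.4880;  N(d₂) = N(-0.31) = 0.3783
C = 130·0.4880 − 138·0.9881·0.3783 = 63.4400 − 51.5842 = 11.8558

£11.86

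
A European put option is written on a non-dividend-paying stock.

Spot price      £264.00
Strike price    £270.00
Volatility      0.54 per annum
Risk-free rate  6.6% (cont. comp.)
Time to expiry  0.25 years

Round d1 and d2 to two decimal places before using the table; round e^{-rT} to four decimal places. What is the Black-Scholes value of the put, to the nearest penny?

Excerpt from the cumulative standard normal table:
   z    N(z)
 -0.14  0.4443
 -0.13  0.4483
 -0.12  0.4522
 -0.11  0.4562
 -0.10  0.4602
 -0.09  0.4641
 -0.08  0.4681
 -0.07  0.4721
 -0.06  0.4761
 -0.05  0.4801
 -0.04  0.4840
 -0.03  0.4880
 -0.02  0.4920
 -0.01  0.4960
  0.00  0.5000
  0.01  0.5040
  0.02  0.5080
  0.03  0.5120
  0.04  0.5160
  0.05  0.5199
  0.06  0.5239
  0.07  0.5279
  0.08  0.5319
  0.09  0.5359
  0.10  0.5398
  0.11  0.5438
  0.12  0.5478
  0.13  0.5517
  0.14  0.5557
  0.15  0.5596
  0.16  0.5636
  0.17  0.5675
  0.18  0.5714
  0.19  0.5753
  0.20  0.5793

σ√T = 0.54·√0.25 = 0.2700
ln(S/K) + (r + σ²/2)T = ln(264/270) + (0.066 + 0.54²/2)·0.25 = -0.0225 + 0.0530 = 0.0305
d₁ = 0.0305 / 0.2700 = 0.1129 → 0.11
d₂ = d₁ − σ√T = 0.1129 − 0.2700 = -0.1571 → -0.16
exp(−rT) = exp(−0.066·0.25) = 0.9836
N(−d₂) = N(0.16) = 0.5636;  N(−d₁) = N(-0.11) = 0.4562
P = 270·0.9836·0.5636 − 264·0.4562 = 149.6764 − 120.4368 = 29.2396

£29.24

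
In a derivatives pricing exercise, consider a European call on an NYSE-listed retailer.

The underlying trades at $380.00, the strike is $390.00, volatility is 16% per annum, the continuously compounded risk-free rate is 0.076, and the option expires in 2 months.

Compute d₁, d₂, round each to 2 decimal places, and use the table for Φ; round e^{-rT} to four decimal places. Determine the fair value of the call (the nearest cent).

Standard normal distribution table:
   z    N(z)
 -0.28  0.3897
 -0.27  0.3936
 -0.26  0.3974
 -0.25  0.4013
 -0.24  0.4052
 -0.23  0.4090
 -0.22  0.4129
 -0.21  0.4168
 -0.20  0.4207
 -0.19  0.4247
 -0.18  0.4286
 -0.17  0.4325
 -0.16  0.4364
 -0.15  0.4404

σ√T = 0.16·√0.1667 = 0.0653
d₁ = [ln(380/390) + (0.076 + 0.16²/2)·0.1667] / 0.0653 = [-0.0260 + 0.0148] / 0.0653 = -0.1711 ≈ -0.17
d₂ = d₁ − σ√T = -0.1711 − 0.0653 = -0.2364 ≈ -0.24
e^(−rT) = e^(−0.076·0.1667) = 0.9874
N(d₁) = N(-0.17) = 0.4325;  N(d₂) = N(-0.24) = 0.4052
C = 380·0.4325 − 390·0.9874·0.4052 = 164.3500 − 156.0368 = 8.3132

$8.31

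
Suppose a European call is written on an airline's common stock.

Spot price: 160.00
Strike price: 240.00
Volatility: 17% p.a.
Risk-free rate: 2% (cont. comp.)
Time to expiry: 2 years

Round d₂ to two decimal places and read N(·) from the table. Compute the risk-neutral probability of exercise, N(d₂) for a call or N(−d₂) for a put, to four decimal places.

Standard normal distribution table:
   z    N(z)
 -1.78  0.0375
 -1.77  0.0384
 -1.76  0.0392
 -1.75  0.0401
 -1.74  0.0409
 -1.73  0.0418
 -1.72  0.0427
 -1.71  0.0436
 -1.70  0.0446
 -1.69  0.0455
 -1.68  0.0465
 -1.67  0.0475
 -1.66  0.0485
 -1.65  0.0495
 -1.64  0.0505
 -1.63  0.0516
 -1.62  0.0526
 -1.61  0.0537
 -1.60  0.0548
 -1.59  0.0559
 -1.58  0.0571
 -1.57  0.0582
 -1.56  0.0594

σ√T = 0.17 × 1.4142 = 0.2404
d₁ = [ln(160/240) + (0.02 + ½·0.17²)·2] / (σ√T) = (-0.4055 + 0.0689) / 0.2404 = -1.3999 ≈ -1.40
d₂ = -1.3999 − 0.2404 = -1.6403 ≈ -1.64
Risk-neutral Pr[S_T > K] = N(d₂) = N(-1.64) = 0.0505

0.0505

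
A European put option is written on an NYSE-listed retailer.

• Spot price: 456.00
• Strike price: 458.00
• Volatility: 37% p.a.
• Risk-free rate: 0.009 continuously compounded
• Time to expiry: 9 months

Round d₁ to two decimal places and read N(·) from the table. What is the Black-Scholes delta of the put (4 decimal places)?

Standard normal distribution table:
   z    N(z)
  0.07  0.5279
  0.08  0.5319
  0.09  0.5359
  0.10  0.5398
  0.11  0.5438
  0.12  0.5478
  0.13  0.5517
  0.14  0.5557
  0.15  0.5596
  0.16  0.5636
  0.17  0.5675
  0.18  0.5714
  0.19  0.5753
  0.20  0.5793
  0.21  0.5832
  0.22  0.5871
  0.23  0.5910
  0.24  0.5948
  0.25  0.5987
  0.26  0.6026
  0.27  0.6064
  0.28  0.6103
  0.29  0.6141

σ√T = 0.37 × 0.8660 = 0.3204
d₁ = [ln(456/458) + (0.009 + ½·0.37²)·0.75] / (σ√T) = (-0.0044 + 0.0581) / 0.3204 = 0.1676 which rounds to 0.17
N(d₁) = N(0.17) = 0.5675
Δ_put = N(d₁) − 1 = 0.5675 − 1 = -0.4325

-0.4325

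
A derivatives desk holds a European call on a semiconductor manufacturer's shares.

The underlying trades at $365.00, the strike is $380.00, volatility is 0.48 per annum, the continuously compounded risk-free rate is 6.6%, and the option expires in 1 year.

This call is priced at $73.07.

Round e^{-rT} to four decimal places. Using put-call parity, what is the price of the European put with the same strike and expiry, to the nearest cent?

$63.79

e^(−rT) = e^(−0.066·1) = 0.9361
Put-call parity: C − P = S − K·e^(−rT) = 365 − 380·0.9361 = 365 − 355.7180 = 9.2820
P = C − (C − P) = 73.07 − (9.2820) = 63.7880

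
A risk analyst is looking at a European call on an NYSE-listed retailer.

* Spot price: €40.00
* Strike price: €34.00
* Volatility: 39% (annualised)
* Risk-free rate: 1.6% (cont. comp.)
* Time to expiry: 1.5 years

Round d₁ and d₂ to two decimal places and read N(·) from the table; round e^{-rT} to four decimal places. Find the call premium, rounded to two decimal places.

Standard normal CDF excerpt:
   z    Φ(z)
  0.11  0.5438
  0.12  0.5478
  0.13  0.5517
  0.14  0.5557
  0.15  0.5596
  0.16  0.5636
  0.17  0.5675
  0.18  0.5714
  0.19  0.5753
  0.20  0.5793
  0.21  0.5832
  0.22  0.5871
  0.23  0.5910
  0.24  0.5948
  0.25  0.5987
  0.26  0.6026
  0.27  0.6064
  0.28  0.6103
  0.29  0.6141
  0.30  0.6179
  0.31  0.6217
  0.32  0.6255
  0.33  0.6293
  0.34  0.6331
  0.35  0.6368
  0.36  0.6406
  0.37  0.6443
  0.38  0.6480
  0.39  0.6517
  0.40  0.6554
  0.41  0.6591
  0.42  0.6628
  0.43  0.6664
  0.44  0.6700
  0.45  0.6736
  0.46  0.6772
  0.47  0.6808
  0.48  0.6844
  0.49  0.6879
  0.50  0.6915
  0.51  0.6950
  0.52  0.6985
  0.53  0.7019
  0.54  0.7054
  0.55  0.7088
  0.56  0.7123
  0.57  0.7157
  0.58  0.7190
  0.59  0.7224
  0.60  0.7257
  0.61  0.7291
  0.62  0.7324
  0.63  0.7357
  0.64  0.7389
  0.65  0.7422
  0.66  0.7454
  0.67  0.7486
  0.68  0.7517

σ√T = 0.39·√1.5 = 0.4777
d₁ = [ln(40/34) + (0.016 + ½·0.39²)·1.5] / (σ√T) = (0.1625 + 0.1381) / 0.4777 = 0.6293 which rounds to 0.63
d₂ = 0.6293 − 0.4777 = 0.1517 which rounds to 0.15
exp(−rT) = exp(−0.016·1.5) = 0.9763
N(d₁) = N(0.63) = 0.7357;  N(d₂) = N(0.15) = 0.5596
C = 40·0.7357 − 34·0.9763·0.5596 = 29.4280 − 18.5755 = 10.8525

€10.85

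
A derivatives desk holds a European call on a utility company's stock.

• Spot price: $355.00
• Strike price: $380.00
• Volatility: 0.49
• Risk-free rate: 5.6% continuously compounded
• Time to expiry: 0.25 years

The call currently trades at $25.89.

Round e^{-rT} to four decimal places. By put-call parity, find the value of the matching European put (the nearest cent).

$45.61

e^(−rT) = e^(−0.056·0.25) = 0.9861
Put-call parity: C − P = S − K·e^(−rT) = 355 − 380·0.9861 = 355 − 374.7180 = -19.7180
P = C − (C − P) = 25.89 − (-19.7180) = 45.6080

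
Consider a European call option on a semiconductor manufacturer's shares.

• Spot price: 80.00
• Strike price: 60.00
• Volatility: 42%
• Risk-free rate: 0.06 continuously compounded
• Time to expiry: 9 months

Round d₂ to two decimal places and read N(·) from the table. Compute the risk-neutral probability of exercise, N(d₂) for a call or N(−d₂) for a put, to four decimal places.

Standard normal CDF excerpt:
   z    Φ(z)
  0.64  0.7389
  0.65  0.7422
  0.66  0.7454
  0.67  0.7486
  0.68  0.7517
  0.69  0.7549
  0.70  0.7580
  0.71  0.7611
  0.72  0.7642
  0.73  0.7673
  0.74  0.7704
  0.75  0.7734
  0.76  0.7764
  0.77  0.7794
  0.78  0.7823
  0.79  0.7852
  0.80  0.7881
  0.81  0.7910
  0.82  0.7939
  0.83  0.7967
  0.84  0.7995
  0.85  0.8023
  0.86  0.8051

σ√T = 0.42 × 0.8660 = 0.3637
d₁ = [ln(80/60) + (0.06 + 0.42²/2)·0.75] / 0.3637 = [0.2877 + 0.1111] / 0.3637 = 1.0965 → 1.10
d₂ = d₁ − σ√T = 1.0965 − 0.3637 = 0.7328 → 0.73
Risk-neutral Pr[S_T > K] = N(d₂) = N(0.73) = 0.7673

0.7673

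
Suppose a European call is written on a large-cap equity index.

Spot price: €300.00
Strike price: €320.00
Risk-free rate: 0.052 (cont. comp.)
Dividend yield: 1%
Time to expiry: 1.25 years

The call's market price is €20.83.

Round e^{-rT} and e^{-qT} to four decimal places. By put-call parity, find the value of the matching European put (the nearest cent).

€24.42

e^(−qT) = e^(−0.01·1.25) = 0.9876;  e^(−rT) = e^(−0.052·1.25) = 0.9371
Put-call parity: C − P = S·e^(−qT) − K·e^(−rT) = 300·0.9876 − 320·0.9371 = 296.2800 − 299.8720 = -3.5920
P = C − (C − P) = 20.83 − (-3.5920) = 24.4220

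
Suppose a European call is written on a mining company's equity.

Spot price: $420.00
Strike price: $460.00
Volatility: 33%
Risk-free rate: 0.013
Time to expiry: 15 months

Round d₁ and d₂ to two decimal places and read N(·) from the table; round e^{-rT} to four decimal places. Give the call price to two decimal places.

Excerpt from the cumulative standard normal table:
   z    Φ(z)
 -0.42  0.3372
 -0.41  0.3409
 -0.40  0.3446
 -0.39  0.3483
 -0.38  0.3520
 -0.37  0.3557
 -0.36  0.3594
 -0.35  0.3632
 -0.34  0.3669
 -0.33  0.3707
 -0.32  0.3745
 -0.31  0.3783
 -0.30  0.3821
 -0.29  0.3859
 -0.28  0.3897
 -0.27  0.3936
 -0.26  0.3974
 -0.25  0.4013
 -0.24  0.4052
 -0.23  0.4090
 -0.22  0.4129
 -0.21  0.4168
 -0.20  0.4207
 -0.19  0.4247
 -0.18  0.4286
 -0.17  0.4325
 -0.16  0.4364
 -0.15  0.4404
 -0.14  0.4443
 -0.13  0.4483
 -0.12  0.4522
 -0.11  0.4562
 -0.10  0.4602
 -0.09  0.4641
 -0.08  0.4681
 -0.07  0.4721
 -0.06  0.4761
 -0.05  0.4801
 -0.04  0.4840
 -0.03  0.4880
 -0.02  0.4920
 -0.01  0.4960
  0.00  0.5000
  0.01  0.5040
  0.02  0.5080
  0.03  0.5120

$49.00

σ√T = 0.33 × 1.1180 = 0.3690
d₁ = [ln(420/460) + (0.013 + ½·0.33²)·1.25] / (σ√T) = (-0.0910 + 0.0843) / 0.3690 = -0.0180 → -0.02
d₂ = -0.0180 − 0.3690 = -0.3870 → -0.39
e^(−rT) = e^(−0.013·1.25) = 0.9839
C = 420·N(-0.02) − 460·0.9839·N(-0.39) = 420·0.4920 − 460·0.9839·0.3483 = 206.6400 − 157.6385 = 49.0015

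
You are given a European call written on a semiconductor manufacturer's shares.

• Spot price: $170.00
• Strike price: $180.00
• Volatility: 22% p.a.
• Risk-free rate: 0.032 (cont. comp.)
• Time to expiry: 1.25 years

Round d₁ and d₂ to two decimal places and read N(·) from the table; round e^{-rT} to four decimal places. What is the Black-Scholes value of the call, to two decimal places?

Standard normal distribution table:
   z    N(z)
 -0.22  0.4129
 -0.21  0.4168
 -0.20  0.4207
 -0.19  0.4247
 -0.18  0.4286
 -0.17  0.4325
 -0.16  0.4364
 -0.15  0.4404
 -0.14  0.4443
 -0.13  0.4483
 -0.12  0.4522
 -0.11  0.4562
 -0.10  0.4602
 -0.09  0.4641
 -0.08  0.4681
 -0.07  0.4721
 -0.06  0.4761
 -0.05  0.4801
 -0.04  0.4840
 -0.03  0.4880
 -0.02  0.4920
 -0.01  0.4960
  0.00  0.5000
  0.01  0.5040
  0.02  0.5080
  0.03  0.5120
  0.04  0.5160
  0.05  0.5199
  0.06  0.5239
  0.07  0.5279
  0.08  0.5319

$14.93

σ√T = 0.22 × 1.1180 = 0.2460
ln(S/K) + (r + σ²/2)T = ln(170/180) + (0.032 + 0.22²/2)·1.25 = -0.0572 + 0.0703 = 0.0131
d₁ = 0.0131 / 0.2460 = 0.0532 ≈ 0.05
d₂ = d₁ − σ√T = 0.0532 − 0.2460 = -0.1927 ≈ -0.19
exp(−rT) = exp(−0.032·1.25) = 0.9608
N(d₁) = N(0.05) = 0.5199;  N(d₂) = N(-0.19) = 0.4247
C = 170·0.5199 − 180·0.9608·0.4247 = 88.3830 − 73.4493 = 14.9337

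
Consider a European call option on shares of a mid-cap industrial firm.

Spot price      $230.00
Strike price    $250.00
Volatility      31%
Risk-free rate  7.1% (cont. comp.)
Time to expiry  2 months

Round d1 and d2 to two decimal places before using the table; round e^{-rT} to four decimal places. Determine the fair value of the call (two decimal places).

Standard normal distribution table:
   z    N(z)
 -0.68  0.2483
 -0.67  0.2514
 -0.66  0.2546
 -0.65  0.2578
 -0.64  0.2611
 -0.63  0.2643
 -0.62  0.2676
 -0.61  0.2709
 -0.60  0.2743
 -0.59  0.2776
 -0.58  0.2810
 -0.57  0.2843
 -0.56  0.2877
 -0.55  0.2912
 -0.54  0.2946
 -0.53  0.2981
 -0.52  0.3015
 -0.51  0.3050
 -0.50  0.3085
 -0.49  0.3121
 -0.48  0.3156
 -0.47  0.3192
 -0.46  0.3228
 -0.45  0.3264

σ√T = 0.31 × 0.4082 = 0.1266
ln(S/K) + (r + σ²/2)T = ln(230/250) + (0.071 + 0.31²/2)·0.1667 = -0.0834 + 0.0198 = -0.0635
d₁ = -0.0635 / 0.1266 = -0.5021 → -0.50
d₂ = d₁ − σ√T = -0.5021 − 0.1266 = -0.6286 → -0.63
exp(−rT) = exp(−0.071·0.1667) = 0.9882
N(d₁) = N(-0.50) = 0.3085;  N(d₂) = N(-0.63) = 0.2643
C = 230·0.3085 − 250·0.9882·0.2643 = 70.9550 − 65.2953 = 5.6597

$5.66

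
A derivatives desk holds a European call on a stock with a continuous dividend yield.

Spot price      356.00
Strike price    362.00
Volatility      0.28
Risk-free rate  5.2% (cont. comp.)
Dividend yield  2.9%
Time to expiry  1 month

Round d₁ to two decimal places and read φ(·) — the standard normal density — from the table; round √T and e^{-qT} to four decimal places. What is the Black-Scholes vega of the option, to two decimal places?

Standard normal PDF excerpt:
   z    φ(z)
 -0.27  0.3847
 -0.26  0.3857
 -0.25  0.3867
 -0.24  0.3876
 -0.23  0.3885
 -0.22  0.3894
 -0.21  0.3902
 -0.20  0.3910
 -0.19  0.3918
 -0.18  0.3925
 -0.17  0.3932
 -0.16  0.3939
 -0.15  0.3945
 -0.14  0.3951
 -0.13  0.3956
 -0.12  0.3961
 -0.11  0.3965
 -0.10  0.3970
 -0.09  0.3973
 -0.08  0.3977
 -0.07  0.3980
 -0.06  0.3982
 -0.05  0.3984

40.51

σ√T = 0.28 × 0.2887 = 0.0808
ln(S/K) + (r − q + σ²/2)T = ln(356/362) + (0.052 − 0.029 + 0.28²/2)·0.08333 = -0.0167 + 0.0052 = -0.0115
d₁ = -0.0115 / 0.0808 = -0.1426 ≈ -0.14
√T = √0.08333 = 0.2887
φ(d₁) = φ(-0.14) = 0.3951
e^(−qT) = e^(−0.029·0.08333) = 0.9976
vega = S·e^(−qT)·φ(d₁)·√T = 356·0.9976·0.3951·0.2887 = 40.5098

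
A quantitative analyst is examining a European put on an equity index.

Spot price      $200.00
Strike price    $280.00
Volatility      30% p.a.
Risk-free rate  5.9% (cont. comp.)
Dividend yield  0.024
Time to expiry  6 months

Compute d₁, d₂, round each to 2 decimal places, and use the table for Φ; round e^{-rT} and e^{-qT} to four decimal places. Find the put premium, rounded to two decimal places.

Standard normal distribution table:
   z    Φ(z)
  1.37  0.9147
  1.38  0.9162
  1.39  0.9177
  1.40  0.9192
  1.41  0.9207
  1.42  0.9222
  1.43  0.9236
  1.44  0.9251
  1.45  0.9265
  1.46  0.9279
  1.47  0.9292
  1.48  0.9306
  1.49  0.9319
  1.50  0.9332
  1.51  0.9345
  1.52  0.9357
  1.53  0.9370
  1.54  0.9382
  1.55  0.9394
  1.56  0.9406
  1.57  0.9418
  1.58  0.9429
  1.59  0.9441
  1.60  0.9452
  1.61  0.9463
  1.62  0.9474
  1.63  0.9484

$75.60

T = 0.5;  σ√T = 0.2121
ln(S/K) + (r − q + σ²/2)T = ln(200/280) + (0.059 − 0.024 + 0.3²/2)·0.5 = -0.3365 + 0.0400 = -0.2965
d₁ = -0.2965 / 0.2121 = -1.3976 → -1.40
d₂ = d₁ − σ√T = -1.3976 − 0.2121 = -1.6097 → -1.61
e^(−qT) = e^(−0.024·0.5) = 0.9881;  e^(−rT) = e^(−0.059·0.5) = 0.9709
P = 280·0.9709·N(1.61) − 200·0.9881·N(1.40) = 280·0.9709·0.9463 − 200·0.9881·0.9192 = 257.2535 − 181.6523 = 75.6012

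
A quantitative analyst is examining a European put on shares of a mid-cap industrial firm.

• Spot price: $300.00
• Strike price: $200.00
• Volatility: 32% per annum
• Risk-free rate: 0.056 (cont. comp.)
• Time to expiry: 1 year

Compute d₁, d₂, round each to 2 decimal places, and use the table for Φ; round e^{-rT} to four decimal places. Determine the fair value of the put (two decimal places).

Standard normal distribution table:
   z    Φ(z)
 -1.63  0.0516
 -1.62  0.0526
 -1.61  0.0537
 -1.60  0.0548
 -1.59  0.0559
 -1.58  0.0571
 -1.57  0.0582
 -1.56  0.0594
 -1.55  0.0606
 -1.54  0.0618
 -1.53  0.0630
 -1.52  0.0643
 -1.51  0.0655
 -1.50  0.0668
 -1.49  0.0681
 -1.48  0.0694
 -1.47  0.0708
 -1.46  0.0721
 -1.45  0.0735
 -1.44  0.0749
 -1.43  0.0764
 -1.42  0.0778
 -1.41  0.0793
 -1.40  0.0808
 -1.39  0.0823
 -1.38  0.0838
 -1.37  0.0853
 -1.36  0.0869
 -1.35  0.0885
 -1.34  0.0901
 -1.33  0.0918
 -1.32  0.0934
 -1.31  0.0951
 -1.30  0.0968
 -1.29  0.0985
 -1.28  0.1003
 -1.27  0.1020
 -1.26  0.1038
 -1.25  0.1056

$2.53

σ√T = 0.32·√1 = 0.3200
d₁ = [ln(300/200) + (0.056 + ½·0.32²)·1] / (σ√T) = (0.4055 + 0.1072) / 0.3200 = 1.6021 which rounds to 1.60
d₂ = 1.6021 − 0.3200 = 1.2821 which rounds to 1.28
e^(−rT) = e^(−0.056·1) = 0.9455
N(−d₂) = N(-1.28) = 0.1003;  N(−d₁) = N(-1.60) = 0.0548
P = 200·0.9455·0.1003 − 300·0.0548 = 18.9667 − 16.4400 = 2.5267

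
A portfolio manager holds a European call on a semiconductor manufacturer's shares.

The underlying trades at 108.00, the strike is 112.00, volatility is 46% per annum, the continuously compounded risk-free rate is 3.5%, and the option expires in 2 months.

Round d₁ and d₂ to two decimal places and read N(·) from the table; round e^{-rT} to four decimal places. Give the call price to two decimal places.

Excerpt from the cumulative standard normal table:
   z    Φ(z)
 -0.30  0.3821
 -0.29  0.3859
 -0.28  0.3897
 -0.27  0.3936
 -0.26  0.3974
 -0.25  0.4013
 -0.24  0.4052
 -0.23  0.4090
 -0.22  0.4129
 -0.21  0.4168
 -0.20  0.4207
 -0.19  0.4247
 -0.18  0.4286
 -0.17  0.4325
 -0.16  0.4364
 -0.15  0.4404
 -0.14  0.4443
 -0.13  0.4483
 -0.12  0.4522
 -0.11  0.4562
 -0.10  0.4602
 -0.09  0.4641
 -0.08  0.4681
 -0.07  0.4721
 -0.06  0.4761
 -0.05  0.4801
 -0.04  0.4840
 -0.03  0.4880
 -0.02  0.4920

σ√T = 0.46 × 0.4082 = 0.1878
d₁ = [ln(108/112) + (0.035 + 0.46²/2)·0.1667] / 0.1878 = [-0.0364 + 0.0235] / 0.1878 = -0.0687 ≈ -0.07
d₂ = d₁ − σ√T = -0.0687 − 0.1878 = -0.2565 ≈ -0.26
exp(−rT) = exp(−0.035·0.1667) = 0.9942
N(d₁) = N(-0.07) = 0.4721;  N(d₂) = N(-0.26) = 0.3974
C = 108·0.4721 − 112·0.9942·0.3974 = 50.9868 − 44.2506 = 6.7362

6.74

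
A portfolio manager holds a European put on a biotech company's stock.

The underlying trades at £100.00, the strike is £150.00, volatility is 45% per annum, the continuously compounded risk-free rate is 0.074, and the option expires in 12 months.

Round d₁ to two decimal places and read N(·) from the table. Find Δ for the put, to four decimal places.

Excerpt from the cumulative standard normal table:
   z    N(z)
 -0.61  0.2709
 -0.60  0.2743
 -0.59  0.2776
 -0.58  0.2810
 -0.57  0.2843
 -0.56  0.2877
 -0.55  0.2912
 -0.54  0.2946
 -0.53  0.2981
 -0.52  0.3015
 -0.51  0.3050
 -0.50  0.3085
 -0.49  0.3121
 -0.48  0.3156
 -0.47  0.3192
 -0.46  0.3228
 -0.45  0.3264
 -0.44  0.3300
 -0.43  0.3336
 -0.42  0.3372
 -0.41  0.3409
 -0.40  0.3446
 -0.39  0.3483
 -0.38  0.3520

-0.6950

T = 1;  σ√T = 0.4500
d₁ = [ln(100/150) + (0.074 + 0.45²/2)·1] / 0.4500 = [-0.4055 + 0.1753] / 0.4500 = -0.5116 ≈ -0.51
N(d₁) = N(-0.51) = 0.3050
Δ_put = N(d₁) − 1 = 0.3050 − 1 = -0.6950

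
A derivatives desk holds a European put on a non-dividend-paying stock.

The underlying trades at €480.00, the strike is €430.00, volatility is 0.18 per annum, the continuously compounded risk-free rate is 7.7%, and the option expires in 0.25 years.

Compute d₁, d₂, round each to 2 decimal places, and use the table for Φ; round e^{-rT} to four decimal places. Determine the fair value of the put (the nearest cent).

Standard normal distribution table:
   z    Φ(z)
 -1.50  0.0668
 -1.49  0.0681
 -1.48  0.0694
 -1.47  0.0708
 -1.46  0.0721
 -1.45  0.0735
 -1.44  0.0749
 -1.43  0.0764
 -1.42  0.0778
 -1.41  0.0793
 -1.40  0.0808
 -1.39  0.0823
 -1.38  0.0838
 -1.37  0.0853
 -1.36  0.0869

σ√T = 0.18 × 0.5000 = 0.0900
d₁ = [ln(480/430) + (0.077 + ½·0.18²)·0.25] / (σ√T) = (0.1100 + 0.0233) / 0.0900 = 1.4811 which rounds to 1.48
d₂ = 1.4811 − 0.0900 = 1.3911 which rounds to 1.39
e^(−rT) = e^(−0.077·0.25) = 0.9809
N(−d₂) = N(-1.39) = 0.0823;  N(−d₁) = N(-1.48) = 0.0694
P = 430·0.9809·0.0823 − 480·0.0694 = 34.7131 − 33.3120 = 1.4011

€1.40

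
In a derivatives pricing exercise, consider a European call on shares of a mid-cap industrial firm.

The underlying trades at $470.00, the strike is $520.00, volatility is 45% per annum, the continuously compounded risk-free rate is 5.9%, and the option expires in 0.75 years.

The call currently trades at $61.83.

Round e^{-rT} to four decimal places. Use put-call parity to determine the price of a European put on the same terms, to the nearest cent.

$89.31

e^(−rT) = e^(−0.059·0.75) = 0.9567
Put-call parity: C − P = S − K·e^(−rT) = 470 − 520·0.9567 = 470 − 497.4840 = -27.4840
P = C − (C − P) = 61.83 − (-27.4840) = 89.3140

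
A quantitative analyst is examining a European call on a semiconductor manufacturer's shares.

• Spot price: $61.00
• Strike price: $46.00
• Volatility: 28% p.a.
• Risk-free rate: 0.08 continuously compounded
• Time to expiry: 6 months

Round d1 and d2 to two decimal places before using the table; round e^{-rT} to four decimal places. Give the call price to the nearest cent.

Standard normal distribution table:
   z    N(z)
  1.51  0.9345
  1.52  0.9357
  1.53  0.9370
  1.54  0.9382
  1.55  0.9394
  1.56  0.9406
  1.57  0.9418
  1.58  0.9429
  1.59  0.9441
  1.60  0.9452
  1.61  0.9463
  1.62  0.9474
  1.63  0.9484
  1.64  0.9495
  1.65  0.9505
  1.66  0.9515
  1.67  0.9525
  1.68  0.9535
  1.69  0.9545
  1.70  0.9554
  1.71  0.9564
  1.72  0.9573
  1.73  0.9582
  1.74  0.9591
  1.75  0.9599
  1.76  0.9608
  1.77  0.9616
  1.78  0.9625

$17.04

T = 0.5;  σ√T = 0.1980
d₁ = [ln(61/46) + (0.08 + 0.28²/2)·0.5] / 0.1980 = [0.2822 + 0.0596] / 0.1980 = 1.7265 ≈ 1.73
d₂ = d₁ − σ√T = 1.7265 − 0.1980 = 1.5285 ≈ 1.53
exp(−rT) = exp(−0.08·0.5) = 0.9608
C = 61·N(1.73) − 46·0.9608·N(1.53) = 61·0.9582 − 46·0.9608·0.9370 = 58.4502 − 41.4124 = 17.0378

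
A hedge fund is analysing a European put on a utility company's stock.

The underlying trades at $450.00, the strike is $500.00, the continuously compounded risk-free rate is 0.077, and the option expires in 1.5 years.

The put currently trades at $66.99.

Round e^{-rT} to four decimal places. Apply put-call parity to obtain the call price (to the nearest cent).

$71.54

exp(−rT) = exp(−0.077·1.5) = 0.8909
Put-call parity: C − P = S − K·e^(−rT) = 450 − 500·0.8909 = 450 − 445.4500 = 4.5500
C = P + (C − P) = 66.99 + (4.5500) = 71.5400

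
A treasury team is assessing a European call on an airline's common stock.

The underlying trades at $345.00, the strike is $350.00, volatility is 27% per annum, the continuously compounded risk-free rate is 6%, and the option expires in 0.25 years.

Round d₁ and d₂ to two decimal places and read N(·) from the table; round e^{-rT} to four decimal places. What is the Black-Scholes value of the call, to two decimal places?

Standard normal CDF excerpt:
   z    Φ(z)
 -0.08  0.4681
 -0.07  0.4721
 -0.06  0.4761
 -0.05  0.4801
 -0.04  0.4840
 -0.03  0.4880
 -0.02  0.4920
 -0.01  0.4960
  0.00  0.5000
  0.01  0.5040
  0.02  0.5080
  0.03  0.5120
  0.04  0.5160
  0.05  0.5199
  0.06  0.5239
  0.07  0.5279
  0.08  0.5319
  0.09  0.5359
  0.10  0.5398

$17.97

T = 0.25;  σ√T = 0.1350
ln(S/K) + (r + σ²/2)T = ln(345/350) + (0.06 + 0.27²/2)·0.25 = -0.0144 + 0.0241 = 0.0097
d₁ = 0.0097 / 0.1350 = 0.0720 → 0.07
d₂ = d₁ − σ√T = 0.0720 − 0.1350 = -0.0630 → -0.06
exp(−rT) = exp(−0.06·0.25) = 0.9851
N(d₁) = N(0.07) = 0.5279;  N(d₂) = N(-0.06) = 0.4761
C = 345·0.5279 − 350·0.9851·0.4761 = 182.1255 − 164.1521 = 17.9734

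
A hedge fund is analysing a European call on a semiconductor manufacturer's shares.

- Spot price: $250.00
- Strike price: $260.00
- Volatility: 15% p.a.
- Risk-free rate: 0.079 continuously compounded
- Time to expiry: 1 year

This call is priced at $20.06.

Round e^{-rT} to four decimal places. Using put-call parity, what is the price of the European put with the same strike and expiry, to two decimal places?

e^(−rT) = e^(−0.079·1) = 0.9240
Put-call parity: C − P = S − K·e^(−rT) = 250 − 260·0.9240 = 250 − 240.2400 = 9.7600
P = C − (C − P) = 20.06 − (9.7600) = 10.3000

$10.30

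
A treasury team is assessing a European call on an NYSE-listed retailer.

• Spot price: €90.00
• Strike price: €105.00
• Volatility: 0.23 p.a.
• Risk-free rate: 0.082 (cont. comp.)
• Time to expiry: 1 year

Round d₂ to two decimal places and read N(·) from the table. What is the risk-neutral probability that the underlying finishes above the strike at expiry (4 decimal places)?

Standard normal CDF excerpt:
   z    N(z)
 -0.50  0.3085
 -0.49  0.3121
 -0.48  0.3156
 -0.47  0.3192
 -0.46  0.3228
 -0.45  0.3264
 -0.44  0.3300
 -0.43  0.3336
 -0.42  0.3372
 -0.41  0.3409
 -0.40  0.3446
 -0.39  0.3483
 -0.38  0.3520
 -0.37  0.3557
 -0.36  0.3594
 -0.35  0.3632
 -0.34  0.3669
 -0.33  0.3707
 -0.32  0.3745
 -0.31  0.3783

σ√T = 0.23 × 1.0000 = 0.2300
d₁ = [ln(90/105) + (0.082 + 0.23²/2)·1] / 0.2300 = [-0.1542 + 0.1085] / 0.2300 = -0.1987 ⇒ -0.20
d₂ = d₁ − σ√T = -0.1987 − 0.2300 = -0.4287 ⇒ -0.43
Pr(exercise) under Q = N(d₂) = 0.3336

0.3336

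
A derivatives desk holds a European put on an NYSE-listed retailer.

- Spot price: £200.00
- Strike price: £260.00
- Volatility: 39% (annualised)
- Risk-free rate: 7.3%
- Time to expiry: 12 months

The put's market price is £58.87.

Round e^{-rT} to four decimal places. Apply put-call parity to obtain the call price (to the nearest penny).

e^(−rT) = e^(−0.073·1) = 0.9296
Put-call parity: C − P = S − K·e^(−rT) = 200 − 260·0.9296 = 200 − 241.6960 = -41.6960
C = P + (C − P) = 58.87 + (-41.6960) = 17.1740

£17.17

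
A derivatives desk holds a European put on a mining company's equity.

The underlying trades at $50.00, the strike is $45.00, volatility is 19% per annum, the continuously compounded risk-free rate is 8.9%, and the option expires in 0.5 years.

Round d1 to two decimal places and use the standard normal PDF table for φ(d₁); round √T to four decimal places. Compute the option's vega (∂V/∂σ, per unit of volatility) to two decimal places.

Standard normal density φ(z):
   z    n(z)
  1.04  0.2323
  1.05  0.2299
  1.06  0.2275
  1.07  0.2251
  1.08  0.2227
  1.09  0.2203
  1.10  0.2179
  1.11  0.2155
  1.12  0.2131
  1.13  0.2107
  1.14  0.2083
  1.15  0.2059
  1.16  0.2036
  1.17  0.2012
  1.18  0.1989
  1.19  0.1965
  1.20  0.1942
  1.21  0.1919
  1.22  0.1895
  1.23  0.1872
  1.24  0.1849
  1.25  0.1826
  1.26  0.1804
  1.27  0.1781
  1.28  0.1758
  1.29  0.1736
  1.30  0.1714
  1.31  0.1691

T = 0.5;  σ√T = 0.1344
d₁ = [ln(50/45) + (0.089 + ½·0.19²)·0.5] / (σ√T) = (0.1054 + 0.0535) / 0.1344 = 1.1826 ≈ 1.18
√T = √0.5 = 0.7071
φ(d₁) = φ(1.18) = 0.1989
vega = S·φ(d₁)·√T = 50·0.1989·0.7071 = 7.0321

7.03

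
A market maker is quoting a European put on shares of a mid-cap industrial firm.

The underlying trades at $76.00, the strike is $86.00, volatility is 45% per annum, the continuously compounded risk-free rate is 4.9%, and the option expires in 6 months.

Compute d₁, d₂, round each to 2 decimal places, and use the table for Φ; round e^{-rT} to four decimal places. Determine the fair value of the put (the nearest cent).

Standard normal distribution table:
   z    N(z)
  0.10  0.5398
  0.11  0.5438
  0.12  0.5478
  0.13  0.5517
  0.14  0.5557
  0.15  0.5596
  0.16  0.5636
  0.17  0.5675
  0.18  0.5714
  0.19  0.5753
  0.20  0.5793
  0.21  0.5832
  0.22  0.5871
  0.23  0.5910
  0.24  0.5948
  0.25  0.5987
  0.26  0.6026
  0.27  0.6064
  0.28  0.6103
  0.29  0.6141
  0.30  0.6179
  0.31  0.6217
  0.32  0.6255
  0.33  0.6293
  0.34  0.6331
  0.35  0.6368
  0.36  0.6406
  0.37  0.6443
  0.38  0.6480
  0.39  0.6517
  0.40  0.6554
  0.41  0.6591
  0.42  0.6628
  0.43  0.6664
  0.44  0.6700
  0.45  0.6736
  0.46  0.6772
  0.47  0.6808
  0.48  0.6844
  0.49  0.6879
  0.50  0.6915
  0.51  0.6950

T = 0.5;  σ√T = 0.3182
d₁ = [ln(76/86) + (0.049 + ½·0.45²)·0.5] / (σ√T) = (-0.1236 + 0.0751) / 0.3182 = -0.1524 ⇒ -0.15
d₂ = -0.1524 − 0.3182 = -0.4706 ⇒ -0.47
e^(−rT) = e^(−0.049·0.5) = 0.9758
P = 86·0.9758·N(0.47) − 76·N(0.15) = 86·0.9758·0.6808 − 76·0.5596 = 57.1319 − 42.5296 = 14.6023

$14.60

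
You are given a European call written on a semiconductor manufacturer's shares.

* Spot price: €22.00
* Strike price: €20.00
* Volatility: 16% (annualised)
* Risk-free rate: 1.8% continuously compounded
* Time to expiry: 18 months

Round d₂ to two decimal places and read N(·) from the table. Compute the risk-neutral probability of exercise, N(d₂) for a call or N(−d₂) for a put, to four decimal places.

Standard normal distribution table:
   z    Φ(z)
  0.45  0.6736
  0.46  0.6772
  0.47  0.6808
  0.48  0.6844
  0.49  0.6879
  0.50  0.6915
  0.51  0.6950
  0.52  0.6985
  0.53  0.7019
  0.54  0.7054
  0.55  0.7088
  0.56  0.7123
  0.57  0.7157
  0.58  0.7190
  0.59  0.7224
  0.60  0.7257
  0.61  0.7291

T = 1.5;  σ√T = 0.1960
d₁ = [ln(22/20) + (0.018 + 0.16²/2)·1.5] / 0.1960 = [0.0953 + 0.0462] / 0.1960 = 0.7221 ≈ 0.72
d₂ = d₁ − σ√T = 0.7221 − 0.1960 = 0.5262 ≈ 0.53
Pr(exercise) under Q = N(d₂) = 0.7019

0.7019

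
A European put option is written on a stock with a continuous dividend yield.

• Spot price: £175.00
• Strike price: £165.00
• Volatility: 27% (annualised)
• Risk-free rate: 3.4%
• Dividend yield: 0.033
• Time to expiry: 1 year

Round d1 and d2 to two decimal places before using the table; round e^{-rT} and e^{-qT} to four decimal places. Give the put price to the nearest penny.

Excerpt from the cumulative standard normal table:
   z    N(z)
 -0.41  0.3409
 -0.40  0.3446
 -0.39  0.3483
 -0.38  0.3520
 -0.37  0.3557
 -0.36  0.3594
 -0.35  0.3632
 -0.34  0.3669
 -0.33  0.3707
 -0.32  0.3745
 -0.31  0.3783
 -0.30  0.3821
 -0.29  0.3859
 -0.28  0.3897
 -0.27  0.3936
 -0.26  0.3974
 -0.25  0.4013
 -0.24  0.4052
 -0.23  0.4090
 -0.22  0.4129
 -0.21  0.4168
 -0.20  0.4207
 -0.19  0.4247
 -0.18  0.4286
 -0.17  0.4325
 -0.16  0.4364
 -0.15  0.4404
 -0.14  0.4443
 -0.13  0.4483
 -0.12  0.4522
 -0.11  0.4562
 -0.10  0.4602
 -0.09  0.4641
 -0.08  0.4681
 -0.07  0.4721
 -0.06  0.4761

σ√T = 0.27·√1 = 0.2700
ln(S/K) + (r − q + σ²/2)T = ln(175/165) + (0.034 − 0.033 + 0.27²/2)·1 = 0.0588 + 0.0375 = 0.0963
d₁ = 0.0963 / 0.2700 = 0.3566 ⇒ 0.36
d₂ = d₁ − σ√T = 0.3566 − 0.2700 = 0.0866 ⇒ 0.09
exp(−qT) = exp(−0.033·1) = 0.9675;  exp(−rT) = exp(−0.034·1) = 0.9666
N(−d₂) = N(-0.09) = 0.4641;  N(−d₁) = N(-0.36) = 0.3594
P = 165·0.9666·0.4641 − 175·0.9675·0.3594 = 74.0188 − 60.8509 = 13.1679

£13.17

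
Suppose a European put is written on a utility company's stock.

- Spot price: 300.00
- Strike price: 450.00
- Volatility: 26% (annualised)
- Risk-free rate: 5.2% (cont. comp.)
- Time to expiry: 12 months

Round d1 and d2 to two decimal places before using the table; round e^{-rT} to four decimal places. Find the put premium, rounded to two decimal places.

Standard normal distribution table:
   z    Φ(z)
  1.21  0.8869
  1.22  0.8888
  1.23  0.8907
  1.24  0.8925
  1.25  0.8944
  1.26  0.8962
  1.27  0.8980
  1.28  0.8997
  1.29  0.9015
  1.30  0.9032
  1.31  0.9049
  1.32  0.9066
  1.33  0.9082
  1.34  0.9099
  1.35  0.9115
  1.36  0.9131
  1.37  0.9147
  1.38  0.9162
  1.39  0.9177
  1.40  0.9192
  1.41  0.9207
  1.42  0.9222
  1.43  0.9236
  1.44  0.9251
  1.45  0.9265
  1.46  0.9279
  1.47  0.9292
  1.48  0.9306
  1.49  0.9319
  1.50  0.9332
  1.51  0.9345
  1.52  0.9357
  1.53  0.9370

130.88

σ√T = 0.26 × 1.0000 = 0.2600
d₁ = [ln(300/450) + (0.052 + 0.26²/2)·1] / 0.2600 = [-0.4055 + 0.0858] / 0.2600 = -1.2295 which rounds to -1.23
d₂ = d₁ − σ√T = -1.2295 − 0.2600 = -1.4895 which rounds to -1.49
e^(−rT) = e^(−0.052·1) = 0.9493
N(−d₂) = N(1.49) = 0.9319;  N(−d₁) = N(1.23) = 0.8907
P = 450·0.9493·0.9319 − 300·0.8907 = 398.0937 − 267.2100 = 130.8837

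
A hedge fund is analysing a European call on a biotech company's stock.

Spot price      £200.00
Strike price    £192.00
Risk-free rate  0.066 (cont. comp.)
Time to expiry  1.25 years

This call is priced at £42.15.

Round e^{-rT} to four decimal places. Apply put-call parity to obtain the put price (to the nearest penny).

exp(−rT) = exp(−0.066·1.25) = 0.9208
Put-call parity: C − P = S − K·e^(−rT) = 200 − 192·0.9208 = 200 − 176.7936 = 23.2064
P = C − (C − P) = 42.15 − (23.2064) = 18.9436

£18.94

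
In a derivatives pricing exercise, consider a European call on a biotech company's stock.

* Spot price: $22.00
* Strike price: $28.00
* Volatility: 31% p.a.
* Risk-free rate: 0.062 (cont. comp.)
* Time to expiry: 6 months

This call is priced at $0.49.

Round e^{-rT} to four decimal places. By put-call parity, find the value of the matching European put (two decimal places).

$5.64

exp(−rT) = exp(−0.062·0.5) = 0.9695
Put-call parity: C − P = S − K·e^(−rT) = 22 − 28·0.9695 = 22 − 27.1460 = -5.1460
P = C − (C − P) = 0.49 − (-5.1460) = 5.6360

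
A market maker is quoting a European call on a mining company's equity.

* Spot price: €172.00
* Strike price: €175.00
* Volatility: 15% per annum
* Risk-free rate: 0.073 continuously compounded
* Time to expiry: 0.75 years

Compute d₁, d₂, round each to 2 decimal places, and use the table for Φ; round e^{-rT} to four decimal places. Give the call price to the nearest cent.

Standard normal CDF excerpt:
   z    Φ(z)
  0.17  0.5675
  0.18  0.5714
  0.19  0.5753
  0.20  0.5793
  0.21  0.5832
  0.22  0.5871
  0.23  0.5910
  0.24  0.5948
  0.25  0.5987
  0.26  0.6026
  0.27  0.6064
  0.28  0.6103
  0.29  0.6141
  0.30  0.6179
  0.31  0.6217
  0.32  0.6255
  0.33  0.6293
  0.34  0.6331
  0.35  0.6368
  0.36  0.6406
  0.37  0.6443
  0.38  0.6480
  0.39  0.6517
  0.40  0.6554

T = 0.75;  σ√T = 0.1299
d₁ = [ln(172/175) + (0.073 + 0.15²/2)·0.75] / 0.1299 = [-0.0173 + 0.0632] / 0.1299 = 0.3533 → 0.35
d₂ = d₁ − σ√T = 0.3533 − 0.1299 = 0.2234 → 0.22
e^(−rT) = e^(−0.073·0.75) = 0.9467
N(d₁) = N(0.35) = 0.6368;  N(d₂) = N(0.22) = 0.5871
C = 172·0.6368 − 175·0.9467·0.5871 = 109.5296 − 97.2663 = 12.2633

€12.26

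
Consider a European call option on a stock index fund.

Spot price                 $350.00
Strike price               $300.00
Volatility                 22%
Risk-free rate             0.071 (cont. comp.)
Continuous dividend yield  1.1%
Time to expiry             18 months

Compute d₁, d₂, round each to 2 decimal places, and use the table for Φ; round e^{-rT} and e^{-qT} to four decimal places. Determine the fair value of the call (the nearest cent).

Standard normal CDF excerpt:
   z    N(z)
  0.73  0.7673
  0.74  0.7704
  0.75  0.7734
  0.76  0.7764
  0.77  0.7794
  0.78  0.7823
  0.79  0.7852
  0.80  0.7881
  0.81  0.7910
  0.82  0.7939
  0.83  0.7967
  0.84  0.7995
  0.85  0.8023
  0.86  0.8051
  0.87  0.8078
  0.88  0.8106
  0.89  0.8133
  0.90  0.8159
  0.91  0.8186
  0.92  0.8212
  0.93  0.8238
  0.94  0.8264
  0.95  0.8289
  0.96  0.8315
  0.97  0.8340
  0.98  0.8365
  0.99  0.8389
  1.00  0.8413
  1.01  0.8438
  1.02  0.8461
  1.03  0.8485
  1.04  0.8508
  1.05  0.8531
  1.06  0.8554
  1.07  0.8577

σ√T = 0.22·√1.5 = 0.2694
d₁ = [ln(350/300) + (0.071 − 0.011 + 0.22²/2)·1.5] / 0.2694 = [0.1542 + 0.1263] / 0.2694 = 1.0409 → 1.04
d₂ = d₁ − σ√T = 1.0409 − 0.2694 = 0.7714 → 0.77
e^(−qT) = e^(−0.011·1.5) = 0.9836;  e^(−rT) = e^(−0.071·1.5) = 0.8990
C = 350·0.9836·N(1.04) − 300·0.8990·N(0.77) = 350·0.9836·0.8508 − 300·0.8990·0.7794 = 292.8964 − 210.2042 = 82.6922

$82.69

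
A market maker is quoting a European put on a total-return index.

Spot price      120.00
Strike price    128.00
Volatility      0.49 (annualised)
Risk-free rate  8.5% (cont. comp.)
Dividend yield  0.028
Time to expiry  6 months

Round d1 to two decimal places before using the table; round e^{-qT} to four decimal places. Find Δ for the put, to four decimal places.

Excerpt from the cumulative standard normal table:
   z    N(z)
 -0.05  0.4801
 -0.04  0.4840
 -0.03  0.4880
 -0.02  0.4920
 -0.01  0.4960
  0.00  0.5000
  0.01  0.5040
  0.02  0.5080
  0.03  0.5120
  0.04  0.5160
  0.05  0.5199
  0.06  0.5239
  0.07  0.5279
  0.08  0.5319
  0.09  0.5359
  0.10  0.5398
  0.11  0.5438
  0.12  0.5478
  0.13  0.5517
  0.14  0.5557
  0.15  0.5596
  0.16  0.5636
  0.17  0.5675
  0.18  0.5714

-0.4655

σ√T = 0.49·√0.5 = 0.3465
d₁ = [ln(120/128) + (0.085 − 0.028 + ½·0.49²)·0.5] / (σ√T) = (-0.0645 + 0.0885) / 0.3465 = 0.0692 ≈ 0.07
N(d₁) = N(0.07) = 0.5279
Δ_put = e^(−qT)·(N(d₁) − 1) = 0.9861·(0.5279 − 1) = -0.4655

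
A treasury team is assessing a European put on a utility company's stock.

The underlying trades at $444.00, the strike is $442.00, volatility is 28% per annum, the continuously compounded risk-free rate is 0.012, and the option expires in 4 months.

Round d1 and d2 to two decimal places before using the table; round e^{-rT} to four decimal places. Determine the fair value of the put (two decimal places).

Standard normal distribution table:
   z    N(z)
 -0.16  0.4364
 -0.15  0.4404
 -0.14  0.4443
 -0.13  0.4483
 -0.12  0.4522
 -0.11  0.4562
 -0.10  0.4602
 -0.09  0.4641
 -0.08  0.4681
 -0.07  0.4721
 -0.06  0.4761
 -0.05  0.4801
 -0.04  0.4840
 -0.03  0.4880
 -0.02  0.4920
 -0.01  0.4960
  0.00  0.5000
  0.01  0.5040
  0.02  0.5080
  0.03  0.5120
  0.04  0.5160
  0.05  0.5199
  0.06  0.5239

σ√T = 0.28 × 0.5774 = 0.1617
d₁ = [ln(444/442) + (0.012 + ½·0.28²)·0.3333] / (σ√T) = (0.0045 + 0.0171) / 0.1617 = 0.1335 which rounds to 0.13
d₂ = 0.1335 − 0.1617 = -0.0282 which rounds to -0.03
exp(−rT) = exp(−0.012·0.3333) = 0.9960
N(−d₂) = N(0.03) = 0.5120;  N(−d₁) = N(-0.13) = 0.4483
P = 442·0.9960·0.5120 − 444·0.4483 = 225.3988 − 199.0452 = 26.3536

$26.35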